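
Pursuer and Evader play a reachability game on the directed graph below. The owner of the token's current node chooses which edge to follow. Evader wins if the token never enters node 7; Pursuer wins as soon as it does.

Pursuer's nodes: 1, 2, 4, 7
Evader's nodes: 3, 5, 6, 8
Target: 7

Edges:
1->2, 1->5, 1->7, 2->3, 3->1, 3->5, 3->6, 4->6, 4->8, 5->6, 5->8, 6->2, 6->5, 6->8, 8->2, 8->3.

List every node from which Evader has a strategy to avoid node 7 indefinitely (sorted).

A0 = {7}
A1: add {1} — 1 (Pursuer) has 1→7.
A2 = A1; e.g. 2 (Pursuer) has no edge into A1. Fixed point.
Pursuer's attractor = {1, 7}; Evader avoids the target exactly from the complement.

2, 3, 4, 5, 6, 8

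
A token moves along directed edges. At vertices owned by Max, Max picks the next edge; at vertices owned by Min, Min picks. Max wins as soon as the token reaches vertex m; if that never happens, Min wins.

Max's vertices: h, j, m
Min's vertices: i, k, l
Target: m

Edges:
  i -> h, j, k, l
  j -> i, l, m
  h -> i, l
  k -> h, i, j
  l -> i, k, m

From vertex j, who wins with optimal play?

Max

A0 = {m}
A1: add {j} — j (Max) has j→m.
A2 = A1; e.g. h (Max) has no edge into A1. Fixed point.
j ∈ A1, so Max can force the target.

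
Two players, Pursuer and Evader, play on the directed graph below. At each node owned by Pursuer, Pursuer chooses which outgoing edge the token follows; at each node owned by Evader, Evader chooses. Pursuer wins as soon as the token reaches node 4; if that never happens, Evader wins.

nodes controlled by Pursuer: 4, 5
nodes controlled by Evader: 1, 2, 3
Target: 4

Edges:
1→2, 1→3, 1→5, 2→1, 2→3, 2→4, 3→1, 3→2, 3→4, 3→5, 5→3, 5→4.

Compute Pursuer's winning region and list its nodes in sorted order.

A0 = {4}
A1: add {5} — 5 (Pursuer) has 5→4.
A2 = A1; e.g. 1 (Evader) can still go to 2. Fixed point.
Pursuer's winning region = {4, 5}.

4, 5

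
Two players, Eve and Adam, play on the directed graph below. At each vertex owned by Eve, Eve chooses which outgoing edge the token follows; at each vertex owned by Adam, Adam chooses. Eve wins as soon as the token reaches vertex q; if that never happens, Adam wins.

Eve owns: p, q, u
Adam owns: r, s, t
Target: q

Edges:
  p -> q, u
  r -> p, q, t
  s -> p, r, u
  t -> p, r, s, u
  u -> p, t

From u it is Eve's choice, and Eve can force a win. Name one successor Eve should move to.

A0 = {q}
A1: add {p} — p (Eve) has p→q.
A2: add {u} — u (Eve) has u→p.
A3 = A2; e.g. r (Adam) can still go to t. Fixed point.
From u, successor p is in the attractor (rank 1); the other successor t is not.

p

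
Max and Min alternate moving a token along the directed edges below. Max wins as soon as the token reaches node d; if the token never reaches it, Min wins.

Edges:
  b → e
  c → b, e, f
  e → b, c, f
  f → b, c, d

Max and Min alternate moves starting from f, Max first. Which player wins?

Track states (vertex, player-to-move).
A0 = {(d,Max), (d,Min)}
A1: add {(f,Max)}.
(f,Max) ∈ A1 ⇒ Max forces the target.

Max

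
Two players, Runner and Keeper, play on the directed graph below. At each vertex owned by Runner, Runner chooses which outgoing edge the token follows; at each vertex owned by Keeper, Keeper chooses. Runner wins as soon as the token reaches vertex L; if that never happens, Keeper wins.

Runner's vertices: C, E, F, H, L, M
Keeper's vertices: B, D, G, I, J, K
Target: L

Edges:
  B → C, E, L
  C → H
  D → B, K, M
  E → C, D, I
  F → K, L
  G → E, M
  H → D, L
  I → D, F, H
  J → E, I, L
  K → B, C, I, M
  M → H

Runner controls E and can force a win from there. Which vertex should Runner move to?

A0 = {L}
A1: add {F, H} — F (Runner) has F→L; H (Runner) has H→L.
A2: add {C, M} — C (Runner) has C→H; M (Runner) has M→H.
A3: add {E} — E (Runner) has E→C.
A4: add {B, G} — B (Keeper): all of {C, E, L} already in; G (Keeper): all of {E, M} already in.
A5 = A4; e.g. D (Keeper) can still go to K. Fixed point.
From E, successor C is in the attractor (rank 2); the other successors D, I are not.

C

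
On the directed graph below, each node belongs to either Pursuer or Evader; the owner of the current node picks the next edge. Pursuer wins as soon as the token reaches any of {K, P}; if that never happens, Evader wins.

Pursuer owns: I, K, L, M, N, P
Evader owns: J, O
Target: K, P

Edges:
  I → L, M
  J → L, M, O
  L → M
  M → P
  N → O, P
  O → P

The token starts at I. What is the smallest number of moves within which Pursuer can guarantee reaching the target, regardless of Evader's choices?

2

A0 = {K, P}
A1: add {M, N, O} — M (Pursuer) has M→P; N (Pursuer) has N→P; O (Evader): all of {P} already in.
A2: add {I, L} — I (Pursuer) has I→M; L (Pursuer) has L→M.
I enters the attractor at level 2, so Pursuer can force the target in 2 moves from there.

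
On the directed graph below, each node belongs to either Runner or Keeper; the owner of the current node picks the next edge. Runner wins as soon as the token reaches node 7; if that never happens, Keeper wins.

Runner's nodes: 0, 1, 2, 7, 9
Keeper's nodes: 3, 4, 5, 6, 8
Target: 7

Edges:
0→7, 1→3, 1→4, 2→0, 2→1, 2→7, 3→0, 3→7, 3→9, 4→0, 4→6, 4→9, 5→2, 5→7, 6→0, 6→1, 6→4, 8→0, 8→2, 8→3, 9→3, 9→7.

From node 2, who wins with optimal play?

Runner

A0 = {7}
A1: add {0, 2, 9} — 0 (Runner) has 0→7; 2 (Runner) has 2→7; 9 (Runner) has 9→7.
2 ∈ A1, so Runner can force the target.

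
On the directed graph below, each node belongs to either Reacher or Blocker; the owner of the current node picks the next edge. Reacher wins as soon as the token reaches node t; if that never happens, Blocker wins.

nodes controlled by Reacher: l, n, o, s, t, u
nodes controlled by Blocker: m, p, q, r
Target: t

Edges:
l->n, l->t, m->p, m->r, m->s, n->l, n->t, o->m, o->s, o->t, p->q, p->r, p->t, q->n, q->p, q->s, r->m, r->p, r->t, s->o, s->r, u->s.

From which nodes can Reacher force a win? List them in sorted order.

A0 = {t}
A1: add {l, n, o} — l (Reacher) has l→t; n (Reacher) has n→t; o (Reacher) has o→t.
A2: add {s} — s (Reacher) has s→o.
A3: add {u} — u (Reacher) has u→s.
A4 = A3; e.g. m (Blocker) can still go to p. Fixed point.
Reacher's winning region = {l, n, o, s, t, u}.

l, n, o, s, t, u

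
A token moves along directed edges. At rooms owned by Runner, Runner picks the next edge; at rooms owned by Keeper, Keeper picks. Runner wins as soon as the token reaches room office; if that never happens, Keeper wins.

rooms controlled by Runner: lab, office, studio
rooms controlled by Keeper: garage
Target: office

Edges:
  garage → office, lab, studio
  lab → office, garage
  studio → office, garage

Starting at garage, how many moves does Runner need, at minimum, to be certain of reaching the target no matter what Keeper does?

A0 = {office}
A1: add {lab, studio} — lab (Runner) has lab→office; studio (Runner) has studio→office.
A2: add {garage} — garage (Keeper): all of {office, lab, studio} already in.
A2 = all vertices. Fixed point.
garage enters the attractor at level 2, so Runner can force the target in 2 moves from there.

2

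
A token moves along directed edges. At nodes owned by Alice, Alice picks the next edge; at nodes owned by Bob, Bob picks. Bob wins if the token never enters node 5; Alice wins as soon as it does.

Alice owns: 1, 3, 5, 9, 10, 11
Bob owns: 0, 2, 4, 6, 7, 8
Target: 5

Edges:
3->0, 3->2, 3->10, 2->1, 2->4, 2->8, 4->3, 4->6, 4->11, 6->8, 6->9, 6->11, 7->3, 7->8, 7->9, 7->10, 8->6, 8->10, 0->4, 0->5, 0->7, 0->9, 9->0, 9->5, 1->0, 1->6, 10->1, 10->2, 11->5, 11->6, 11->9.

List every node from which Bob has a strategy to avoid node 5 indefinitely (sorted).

A0 = {5}
A1: add {9, 11} — 9 (Alice) has 9→5; 11 (Alice) has 11→5.
A2 = A1; e.g. 0 (Bob) can still go to 4. Fixed point.
Alice's attractor = {5, 9, 11}; Bob avoids the target exactly from the complement.

0, 1, 2, 3, 4, 6, 7, 8, 10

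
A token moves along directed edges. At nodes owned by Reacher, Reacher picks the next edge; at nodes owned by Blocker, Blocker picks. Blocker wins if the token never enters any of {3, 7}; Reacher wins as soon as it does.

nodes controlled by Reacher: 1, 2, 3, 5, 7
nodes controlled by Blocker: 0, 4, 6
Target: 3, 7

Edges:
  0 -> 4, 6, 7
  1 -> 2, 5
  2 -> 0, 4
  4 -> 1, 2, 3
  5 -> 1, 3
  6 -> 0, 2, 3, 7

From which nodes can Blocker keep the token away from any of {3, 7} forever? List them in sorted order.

0, 2, 4, 6

A0 = {3, 7}
A1: add {5} — 5 (Reacher) has 5→3.
A2: add {1} — 1 (Reacher) has 1→5.
A3 = A2; e.g. 0 (Blocker) can still go to 4. Fixed point.
Reacher's attractor = {1, 3, 5, 7}; Blocker avoids the target exactly from the complement.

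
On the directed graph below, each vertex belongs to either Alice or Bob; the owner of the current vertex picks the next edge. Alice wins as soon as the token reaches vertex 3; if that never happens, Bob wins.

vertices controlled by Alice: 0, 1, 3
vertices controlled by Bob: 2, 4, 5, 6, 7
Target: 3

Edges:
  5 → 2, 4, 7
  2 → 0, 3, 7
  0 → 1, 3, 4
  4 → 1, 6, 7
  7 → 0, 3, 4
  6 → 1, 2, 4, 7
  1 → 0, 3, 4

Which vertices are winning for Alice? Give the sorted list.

A0 = {3}
A1: add {0, 1} — 0 (Alice) has 0→3; 1 (Alice) has 1→3.
A2 = A1; e.g. 2 (Bob) can still go to 7. Fixed point.
Alice's winning region = {0, 1, 3}.

0, 1, 3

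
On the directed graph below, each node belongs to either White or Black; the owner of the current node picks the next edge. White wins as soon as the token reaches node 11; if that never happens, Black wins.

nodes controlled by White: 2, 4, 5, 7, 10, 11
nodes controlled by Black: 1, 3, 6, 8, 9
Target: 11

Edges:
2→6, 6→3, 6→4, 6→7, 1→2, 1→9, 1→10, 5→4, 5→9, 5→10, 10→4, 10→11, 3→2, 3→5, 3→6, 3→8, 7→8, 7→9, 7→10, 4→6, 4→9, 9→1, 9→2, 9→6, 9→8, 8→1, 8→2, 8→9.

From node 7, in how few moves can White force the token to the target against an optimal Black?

A0 = {11}
A1: add {10} — 10 (White) has 10→11.
A2: add {5, 7} — 5 (White) has 5→10; 7 (White) has 7→10.
A3 = A2; e.g. 1 (Black) can still go to 2. Fixed point.
7 enters the attractor at level 2, so White can force the target in 2 moves from there.

2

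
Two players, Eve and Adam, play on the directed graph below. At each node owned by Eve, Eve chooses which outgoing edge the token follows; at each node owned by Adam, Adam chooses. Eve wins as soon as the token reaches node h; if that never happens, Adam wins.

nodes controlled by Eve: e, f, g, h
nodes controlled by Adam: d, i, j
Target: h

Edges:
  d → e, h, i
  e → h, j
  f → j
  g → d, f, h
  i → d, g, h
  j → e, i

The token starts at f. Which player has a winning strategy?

Adam

A0 = {h}
A1: add {e, g} — e (Eve) has e→h; g (Eve) has g→h.
A2 = A1; e.g. d (Adam) can still go to i. Fixed point.
f never enters the attractor, so Adam can avoid the target forever.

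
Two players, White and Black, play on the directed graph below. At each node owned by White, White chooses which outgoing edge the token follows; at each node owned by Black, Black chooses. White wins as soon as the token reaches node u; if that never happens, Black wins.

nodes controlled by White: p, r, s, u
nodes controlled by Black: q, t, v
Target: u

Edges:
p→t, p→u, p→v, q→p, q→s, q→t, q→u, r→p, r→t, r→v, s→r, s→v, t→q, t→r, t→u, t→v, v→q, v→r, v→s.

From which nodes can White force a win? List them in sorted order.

p, r, s, u

A0 = {u}
A1: add {p} — p (White) has p→u.
A2: add {r} — r (White) has r→p.
A3: add {s} — s (White) has s→r.
A4 = A3; e.g. q (Black) can still go to t. Fixed point.
White's winning region = {p, r, s, u}.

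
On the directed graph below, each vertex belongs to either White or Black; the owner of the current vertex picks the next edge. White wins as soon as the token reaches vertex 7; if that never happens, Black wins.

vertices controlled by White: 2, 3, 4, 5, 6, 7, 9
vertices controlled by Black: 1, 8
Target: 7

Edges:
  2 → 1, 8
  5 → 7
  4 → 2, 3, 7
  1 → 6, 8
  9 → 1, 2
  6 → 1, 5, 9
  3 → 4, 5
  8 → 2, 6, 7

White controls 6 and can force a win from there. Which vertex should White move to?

A0 = {7}
A1: add {4, 5} — 4 (White) has 4→7; 5 (White) has 5→7.
A2: add {3, 6} — 3 (White) has 3→4; 6 (White) has 6→5.
A3 = A2; e.g. 1 (Black) can still go to 8. Fixed point.
From 6, successor 5 is in the attractor (rank 1); the other successors 1, 9 are not.

5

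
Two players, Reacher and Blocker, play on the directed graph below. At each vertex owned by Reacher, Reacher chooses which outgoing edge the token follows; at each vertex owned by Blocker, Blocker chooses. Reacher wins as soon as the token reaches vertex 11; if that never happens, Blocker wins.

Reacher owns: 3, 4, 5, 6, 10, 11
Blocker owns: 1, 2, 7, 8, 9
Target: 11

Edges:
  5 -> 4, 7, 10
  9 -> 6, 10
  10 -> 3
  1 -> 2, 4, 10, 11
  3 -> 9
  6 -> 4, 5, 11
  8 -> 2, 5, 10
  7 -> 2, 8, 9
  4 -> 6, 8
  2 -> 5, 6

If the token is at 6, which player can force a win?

Reacher

A0 = {11}
A1: add {6} — 6 (Reacher) has 6→11.
6 ∈ A1, so Reacher can force the target.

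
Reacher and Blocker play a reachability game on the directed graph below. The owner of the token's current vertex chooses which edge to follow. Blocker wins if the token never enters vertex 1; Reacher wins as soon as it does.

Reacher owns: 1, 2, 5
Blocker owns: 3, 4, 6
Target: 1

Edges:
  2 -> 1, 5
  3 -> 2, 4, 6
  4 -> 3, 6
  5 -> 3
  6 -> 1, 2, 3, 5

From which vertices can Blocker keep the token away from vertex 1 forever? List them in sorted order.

A0 = {1}
A1: add {2} — 2 (Reacher) has 2→1.
A2 = A1; e.g. 3 (Blocker) can still go to 4. Fixed point.
Reacher's attractor = {1, 2}; Blocker avoids the target exactly from the complement.

3, 4, 5, 6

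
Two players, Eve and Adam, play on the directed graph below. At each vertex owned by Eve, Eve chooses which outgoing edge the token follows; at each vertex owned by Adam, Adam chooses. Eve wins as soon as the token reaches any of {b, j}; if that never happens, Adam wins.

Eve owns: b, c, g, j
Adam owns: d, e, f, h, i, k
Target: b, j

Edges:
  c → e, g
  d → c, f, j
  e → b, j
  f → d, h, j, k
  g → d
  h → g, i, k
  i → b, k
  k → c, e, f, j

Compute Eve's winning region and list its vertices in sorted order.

A0 = {b, j}
A1: add {e} — e (Adam): all of {b, j} already in.
A2: add {c} — c (Eve) has c→e.
A3 = A2; e.g. d (Adam) can still go to f. Fixed point.
Eve's winning region = {b, c, e, j}.

b, c, e, j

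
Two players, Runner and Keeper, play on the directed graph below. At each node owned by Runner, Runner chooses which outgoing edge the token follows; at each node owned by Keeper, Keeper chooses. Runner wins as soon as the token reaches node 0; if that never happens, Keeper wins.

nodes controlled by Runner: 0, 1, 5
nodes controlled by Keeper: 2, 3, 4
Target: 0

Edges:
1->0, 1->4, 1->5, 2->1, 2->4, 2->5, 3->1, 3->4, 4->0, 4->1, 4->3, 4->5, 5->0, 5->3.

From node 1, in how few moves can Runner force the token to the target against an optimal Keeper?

1

A0 = {0}
A1: add {1, 5} — 1 (Runner) has 1→0; 5 (Runner) has 5→0.
A2 = A1; e.g. 2 (Keeper) can still go to 4. Fixed point.
1 enters the attractor at level 1, so Runner can force the target in 1 move from there.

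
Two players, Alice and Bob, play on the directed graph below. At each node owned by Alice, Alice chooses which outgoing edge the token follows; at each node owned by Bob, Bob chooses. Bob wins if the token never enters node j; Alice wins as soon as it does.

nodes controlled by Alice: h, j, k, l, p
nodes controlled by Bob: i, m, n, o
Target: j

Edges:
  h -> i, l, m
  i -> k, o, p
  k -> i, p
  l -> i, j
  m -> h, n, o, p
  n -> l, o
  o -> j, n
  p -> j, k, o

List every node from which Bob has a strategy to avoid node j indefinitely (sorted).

i, m, n, o

A0 = {j}
A1: add {l, p} — l (Alice) has l→j; p (Alice) has p→j.
A2: add {h, k} — h (Alice) has h→l; k (Alice) has k→p.
A3 = A2; e.g. i (Bob) can still go to o. Fixed point.
Alice's attractor = {h, j, k, l, p}; Bob avoids the target exactly from the complement.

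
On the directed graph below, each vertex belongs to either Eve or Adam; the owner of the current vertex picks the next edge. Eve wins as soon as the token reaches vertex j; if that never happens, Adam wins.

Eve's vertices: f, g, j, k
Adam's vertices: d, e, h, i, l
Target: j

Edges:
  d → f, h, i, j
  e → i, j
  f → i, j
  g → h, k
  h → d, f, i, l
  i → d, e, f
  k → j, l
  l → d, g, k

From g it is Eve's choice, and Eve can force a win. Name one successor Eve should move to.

k

A0 = {j}
A1: add {f, k} — f (Eve) has f→j; k (Eve) has k→j.
A2: add {g} — g (Eve) has g→k.
A3 = A2; e.g. d (Adam) can still go to h. Fixed point.
From g, successor k is in the attractor (rank 1); the other successor h is not.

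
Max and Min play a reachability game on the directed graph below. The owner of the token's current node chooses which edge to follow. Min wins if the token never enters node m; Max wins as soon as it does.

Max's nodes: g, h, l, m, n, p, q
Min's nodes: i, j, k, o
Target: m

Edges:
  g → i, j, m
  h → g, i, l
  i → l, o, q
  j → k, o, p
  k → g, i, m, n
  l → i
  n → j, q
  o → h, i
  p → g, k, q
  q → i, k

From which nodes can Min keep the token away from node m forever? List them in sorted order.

i, j, k, l, n, o, q

A0 = {m}
A1: add {g} — g (Max) has g→m.
A2: add {h, p} — h (Max) has h→g; p (Max) has p→g.
A3 = A2; e.g. i (Min) can still go to l. Fixed point.
Max's attractor = {g, h, m, p}; Min avoids the target exactly from the complement.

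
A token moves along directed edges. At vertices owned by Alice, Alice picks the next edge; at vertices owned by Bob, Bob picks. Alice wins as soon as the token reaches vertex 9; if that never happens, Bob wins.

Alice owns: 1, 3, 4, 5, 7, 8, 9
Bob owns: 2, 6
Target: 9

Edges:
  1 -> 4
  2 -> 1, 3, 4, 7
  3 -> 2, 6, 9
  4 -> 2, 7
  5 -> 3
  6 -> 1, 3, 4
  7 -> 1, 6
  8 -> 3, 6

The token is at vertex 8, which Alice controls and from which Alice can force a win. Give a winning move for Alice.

A0 = {9}
A1: add {3} — 3 (Alice) has 3→9.
A2: add {5, 8} — 5 (Alice) has 5→3; 8 (Alice) has 8→3.
A3 = A2; e.g. 1 (Alice) has no edge into A2. Fixed point.
From 8, successor 3 is in the attractor (rank 1); the other successor 6 is not.

3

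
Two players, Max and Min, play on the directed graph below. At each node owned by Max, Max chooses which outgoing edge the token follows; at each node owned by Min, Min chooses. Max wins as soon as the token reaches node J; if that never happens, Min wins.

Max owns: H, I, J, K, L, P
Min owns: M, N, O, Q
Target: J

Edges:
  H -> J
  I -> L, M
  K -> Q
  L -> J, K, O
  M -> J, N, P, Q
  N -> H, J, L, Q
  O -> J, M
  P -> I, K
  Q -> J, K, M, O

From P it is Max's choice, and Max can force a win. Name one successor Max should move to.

A0 = {J}
A1: add {H, L} — H (Max) has H→J; L (Max) has L→J.
A2: add {I} — I (Max) has I→L.
A3: add {P} — P (Max) has P→I.
A4 = A3; e.g. K (Max) has no edge into A3. Fixed point.
From P, successor I is in the attractor (rank 2); the other successor K is not.

I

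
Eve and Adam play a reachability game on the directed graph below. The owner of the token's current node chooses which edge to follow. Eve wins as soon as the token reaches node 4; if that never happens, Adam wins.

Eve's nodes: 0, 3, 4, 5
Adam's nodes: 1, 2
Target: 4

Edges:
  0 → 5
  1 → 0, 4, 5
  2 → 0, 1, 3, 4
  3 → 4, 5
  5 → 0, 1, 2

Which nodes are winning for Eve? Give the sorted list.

3, 4

A0 = {4}
A1: add {3} — 3 (Eve) has 3→4.
A2 = A1; e.g. 0 (Eve) has no edge into A1. Fixed point.
Eve's winning region = {3, 4}.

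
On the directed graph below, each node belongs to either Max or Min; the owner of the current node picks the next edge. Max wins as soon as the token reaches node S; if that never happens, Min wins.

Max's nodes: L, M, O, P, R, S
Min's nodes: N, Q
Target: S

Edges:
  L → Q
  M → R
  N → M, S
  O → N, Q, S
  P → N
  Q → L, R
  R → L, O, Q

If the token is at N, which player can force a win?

Max

A0 = {S}
A1: add {O} — O (Max) has O→S.
A2: add {R} — R (Max) has R→O.
A3: add {M} — M (Max) has M→R.
A4: add {N} — N (Min): all of {M, S} already in.
N ∈ A4, so Max can force the target.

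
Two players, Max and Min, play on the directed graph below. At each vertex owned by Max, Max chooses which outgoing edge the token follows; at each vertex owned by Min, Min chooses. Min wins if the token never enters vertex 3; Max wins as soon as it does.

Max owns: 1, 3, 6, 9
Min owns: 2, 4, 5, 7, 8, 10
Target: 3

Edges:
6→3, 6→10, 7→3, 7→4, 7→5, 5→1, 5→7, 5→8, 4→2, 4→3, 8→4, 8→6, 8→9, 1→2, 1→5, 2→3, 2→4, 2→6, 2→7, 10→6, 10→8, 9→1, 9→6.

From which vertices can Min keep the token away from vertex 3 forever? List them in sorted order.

1, 2, 4, 5, 7, 8, 10

A0 = {3}
A1: add {6} — 6 (Max) has 6→3.
A2: add {9} — 9 (Max) has 9→6.
A3 = A2; e.g. 1 (Max) has no edge into A2. Fixed point.
Max's attractor = {3, 6, 9}; Min avoids the target exactly from the complement.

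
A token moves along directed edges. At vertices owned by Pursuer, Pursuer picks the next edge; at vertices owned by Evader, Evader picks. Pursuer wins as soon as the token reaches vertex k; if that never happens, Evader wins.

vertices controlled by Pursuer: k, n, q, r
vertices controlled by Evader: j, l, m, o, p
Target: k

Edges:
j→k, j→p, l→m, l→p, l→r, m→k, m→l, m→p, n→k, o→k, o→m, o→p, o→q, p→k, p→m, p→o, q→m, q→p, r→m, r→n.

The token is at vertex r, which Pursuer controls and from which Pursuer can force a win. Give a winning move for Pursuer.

n

A0 = {k}
A1: add {n} — n (Pursuer) has n→k.
A2: add {r} — r (Pursuer) has r→n.
A3 = A2; e.g. j (Evader) can still go to p. Fixed point.
From r, successor n is in the attractor (rank 1); the other successor m is not.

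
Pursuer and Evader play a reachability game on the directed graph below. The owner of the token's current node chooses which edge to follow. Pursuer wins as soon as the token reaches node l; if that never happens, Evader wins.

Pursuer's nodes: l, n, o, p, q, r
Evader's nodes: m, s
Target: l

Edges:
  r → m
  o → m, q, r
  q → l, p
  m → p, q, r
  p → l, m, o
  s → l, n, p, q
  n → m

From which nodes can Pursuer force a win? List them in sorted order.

A0 = {l}
A1: add {p, q} — p (Pursuer) has p→l; q (Pursuer) has q→l.
A2: add {o} — o (Pursuer) has o→q.
A3 = A2; e.g. m (Evader) can still go to r. Fixed point.
Pursuer's winning region = {l, o, p, q}.

l, o, p, q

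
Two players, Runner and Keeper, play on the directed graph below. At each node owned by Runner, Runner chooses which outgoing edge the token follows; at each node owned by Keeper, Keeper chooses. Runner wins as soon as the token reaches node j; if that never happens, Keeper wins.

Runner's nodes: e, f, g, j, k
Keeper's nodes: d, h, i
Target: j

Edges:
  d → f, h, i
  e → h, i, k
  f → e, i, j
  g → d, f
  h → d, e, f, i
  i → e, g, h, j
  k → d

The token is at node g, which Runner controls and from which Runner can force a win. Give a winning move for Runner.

f

A0 = {j}
A1: add {f} — f (Runner) has f→j.
A2: add {g} — g (Runner) has g→f.
A3 = A2; e.g. d (Keeper) can still go to h. Fixed point.
From g, successor f is in the attractor (rank 1); the other successor d is not.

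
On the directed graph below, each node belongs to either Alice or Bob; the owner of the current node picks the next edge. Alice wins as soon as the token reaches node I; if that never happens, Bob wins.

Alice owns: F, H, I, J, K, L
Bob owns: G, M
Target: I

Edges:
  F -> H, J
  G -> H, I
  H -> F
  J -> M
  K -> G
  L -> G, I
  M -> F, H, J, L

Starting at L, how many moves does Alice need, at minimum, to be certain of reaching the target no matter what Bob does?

1

A0 = {I}
A1: add {L} — L (Alice) has L→I.
A2 = A1; e.g. F (Alice) has no edge into A1. Fixed point.
L enters the attractor at level 1, so Alice can force the target in 1 move from there.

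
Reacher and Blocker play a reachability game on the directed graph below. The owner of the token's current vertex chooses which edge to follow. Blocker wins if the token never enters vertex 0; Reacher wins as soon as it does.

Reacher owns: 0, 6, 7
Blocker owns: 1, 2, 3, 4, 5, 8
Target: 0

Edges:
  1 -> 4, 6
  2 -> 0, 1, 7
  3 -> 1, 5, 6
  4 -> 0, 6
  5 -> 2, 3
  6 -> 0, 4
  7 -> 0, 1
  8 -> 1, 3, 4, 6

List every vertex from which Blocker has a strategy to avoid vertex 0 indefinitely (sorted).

3, 5, 8

A0 = {0}
A1: add {6, 7} — 6 (Reacher) has 6→0; 7 (Reacher) has 7→0.
A2: add {4} — 4 (Blocker): all of {0, 6} already in.
A3: add {1} — 1 (Blocker): all of {4, 6} already in.
A4: add {2} — 2 (Blocker): all of {0, 1, 7} already in.
A5 = A4; e.g. 3 (Blocker) can still go to 5. Fixed point.
Reacher's attractor = {0, 1, 2, 4, 6, 7}; Blocker avoids the target exactly from the complement.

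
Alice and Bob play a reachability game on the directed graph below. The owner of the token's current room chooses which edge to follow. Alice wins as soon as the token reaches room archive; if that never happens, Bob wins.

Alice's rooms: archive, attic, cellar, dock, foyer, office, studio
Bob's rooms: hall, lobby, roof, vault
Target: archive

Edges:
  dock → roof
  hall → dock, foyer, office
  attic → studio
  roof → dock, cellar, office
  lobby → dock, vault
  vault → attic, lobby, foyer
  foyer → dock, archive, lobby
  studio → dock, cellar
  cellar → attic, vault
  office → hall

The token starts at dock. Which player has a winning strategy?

A0 = {archive}
A1: add {foyer} — foyer (Alice) has foyer→archive.
A2 = A1; e.g. dock (Alice) has no edge into A1. Fixed point.
dock never enters the attractor, so Bob can avoid the target forever.

Bob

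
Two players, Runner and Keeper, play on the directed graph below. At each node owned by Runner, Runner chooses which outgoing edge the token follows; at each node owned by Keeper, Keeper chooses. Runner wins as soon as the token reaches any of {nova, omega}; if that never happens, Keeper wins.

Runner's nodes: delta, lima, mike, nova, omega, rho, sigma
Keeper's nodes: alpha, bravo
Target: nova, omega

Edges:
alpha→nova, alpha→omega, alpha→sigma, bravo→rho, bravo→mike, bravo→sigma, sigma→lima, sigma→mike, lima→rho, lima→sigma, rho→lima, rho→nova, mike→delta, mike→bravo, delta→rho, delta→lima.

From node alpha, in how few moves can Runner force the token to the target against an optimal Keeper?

A0 = {nova, omega}
A1: add {rho} — rho (Runner) has rho→nova.
A2: add {delta, lima} — lima (Runner) has lima→rho; delta (Runner) has delta→rho.
A3: add {mike, sigma} — mike (Runner) has mike→delta; sigma (Runner) has sigma→lima.
A4: add {alpha, bravo} — alpha (Keeper): all of {nova, omega, sigma} already in; bravo (Keeper): all of {rho, mike, sigma} already in.
A4 = all vertices. Fixed point.
alpha enters the attractor at level 4, so Runner can force the target in 4 moves from there.

4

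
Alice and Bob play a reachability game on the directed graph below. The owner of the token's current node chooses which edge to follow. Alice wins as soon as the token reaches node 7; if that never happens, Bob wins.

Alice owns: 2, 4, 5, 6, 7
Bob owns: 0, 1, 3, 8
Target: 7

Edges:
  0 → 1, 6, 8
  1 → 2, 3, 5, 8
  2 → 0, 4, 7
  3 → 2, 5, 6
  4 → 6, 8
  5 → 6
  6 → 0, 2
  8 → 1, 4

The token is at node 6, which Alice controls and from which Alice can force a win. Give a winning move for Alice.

2

A0 = {7}
A1: add {2} — 2 (Alice) has 2→7.
A2: add {6} — 6 (Alice) has 6→2.
A3: add {4, 5} — 4 (Alice) has 4→6; 5 (Alice) has 5→6.
A4: add {3} — 3 (Bob): all of {2, 5, 6} already in.
A5 = A4; e.g. 0 (Bob) can still go to 1. Fixed point.
From 6, successor 2 is in the attractor (rank 1); the other successor 0 is not.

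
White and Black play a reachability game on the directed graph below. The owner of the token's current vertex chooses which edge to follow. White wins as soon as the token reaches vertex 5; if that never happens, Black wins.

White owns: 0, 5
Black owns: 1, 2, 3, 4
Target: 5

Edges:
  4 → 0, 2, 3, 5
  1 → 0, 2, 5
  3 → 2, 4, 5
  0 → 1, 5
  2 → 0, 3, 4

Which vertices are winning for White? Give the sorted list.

A0 = {5}
A1: add {0} — 0 (White) has 0→5.
A2 = A1; e.g. 1 (Black) can still go to 2. Fixed point.
White's winning region = {0, 5}.

0, 5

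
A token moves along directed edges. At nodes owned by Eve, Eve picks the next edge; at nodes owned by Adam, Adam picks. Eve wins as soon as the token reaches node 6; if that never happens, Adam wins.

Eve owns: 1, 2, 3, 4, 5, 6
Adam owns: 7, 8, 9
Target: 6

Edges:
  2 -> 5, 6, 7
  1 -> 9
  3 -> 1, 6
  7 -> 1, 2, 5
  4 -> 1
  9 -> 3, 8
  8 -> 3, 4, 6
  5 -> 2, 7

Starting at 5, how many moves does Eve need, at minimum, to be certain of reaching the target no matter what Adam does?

A0 = {6}
A1: add {2, 3} — 2 (Eve) has 2→6; 3 (Eve) has 3→6.
A2: add {5} — 5 (Eve) has 5→2.
A3 = A2; e.g. 1 (Eve) has no edge into A2. Fixed point.
5 enters the attractor at level 2, so Eve can force the target in 2 moves from there.

2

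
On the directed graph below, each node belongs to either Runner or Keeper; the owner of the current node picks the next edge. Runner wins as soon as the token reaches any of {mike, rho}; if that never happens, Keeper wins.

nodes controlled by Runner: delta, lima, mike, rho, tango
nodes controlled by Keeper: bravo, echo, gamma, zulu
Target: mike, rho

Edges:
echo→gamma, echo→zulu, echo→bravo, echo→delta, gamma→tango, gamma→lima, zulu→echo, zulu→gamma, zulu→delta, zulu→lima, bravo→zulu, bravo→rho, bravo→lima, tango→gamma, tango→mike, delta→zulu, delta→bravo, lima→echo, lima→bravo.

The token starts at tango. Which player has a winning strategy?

A0 = {mike, rho}
A1: add {tango} — tango (Runner) has tango→mike.
A2 = A1; e.g. echo (Keeper) can still go to gamma. Fixed point.
tango ∈ A1, so Runner can force the target.

Runner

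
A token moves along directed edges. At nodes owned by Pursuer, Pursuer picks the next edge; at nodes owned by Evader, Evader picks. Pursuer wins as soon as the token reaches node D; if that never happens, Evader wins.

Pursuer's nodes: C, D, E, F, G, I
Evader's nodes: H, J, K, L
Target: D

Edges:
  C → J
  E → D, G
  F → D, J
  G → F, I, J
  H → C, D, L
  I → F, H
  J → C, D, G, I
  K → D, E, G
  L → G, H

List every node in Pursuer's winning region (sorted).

A0 = {D}
A1: add {E, F} — E (Pursuer) has E→D; F (Pursuer) has F→D.
A2: add {G, I} — G (Pursuer) has G→F; I (Pursuer) has I→F.
A3: add {K} — K (Evader): all of {D, E, G} already in.
A4 = A3; e.g. C (Pursuer) has no edge into A3. Fixed point.
Pursuer's winning region = {D, E, F, G, I, K}.

D, E, F, G, I, K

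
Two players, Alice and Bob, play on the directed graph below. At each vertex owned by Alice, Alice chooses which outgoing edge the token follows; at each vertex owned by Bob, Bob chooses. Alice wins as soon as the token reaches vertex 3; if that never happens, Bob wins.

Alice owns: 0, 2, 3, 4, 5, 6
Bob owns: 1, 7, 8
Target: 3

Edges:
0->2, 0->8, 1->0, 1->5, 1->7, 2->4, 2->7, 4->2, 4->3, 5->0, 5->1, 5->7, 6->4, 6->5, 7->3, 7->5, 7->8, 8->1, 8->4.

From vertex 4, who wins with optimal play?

A0 = {3}
A1: add {4} — 4 (Alice) has 4→3.
4 ∈ A1, so Alice can force the target.

Alice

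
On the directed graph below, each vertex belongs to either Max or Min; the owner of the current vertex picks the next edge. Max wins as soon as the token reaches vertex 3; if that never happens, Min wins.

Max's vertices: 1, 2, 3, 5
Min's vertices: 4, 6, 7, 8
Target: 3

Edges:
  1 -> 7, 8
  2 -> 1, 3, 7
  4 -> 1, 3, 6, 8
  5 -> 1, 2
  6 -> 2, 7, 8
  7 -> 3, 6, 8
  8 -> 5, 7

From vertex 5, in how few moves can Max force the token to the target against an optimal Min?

2

A0 = {3}
A1: add {2} — 2 (Max) has 2→3.
A2: add {5} — 5 (Max) has 5→2.
A3 = A2; e.g. 1 (Max) has no edge into A2. Fixed point.
5 enters the attractor at level 2, so Max can force the target in 2 moves from there.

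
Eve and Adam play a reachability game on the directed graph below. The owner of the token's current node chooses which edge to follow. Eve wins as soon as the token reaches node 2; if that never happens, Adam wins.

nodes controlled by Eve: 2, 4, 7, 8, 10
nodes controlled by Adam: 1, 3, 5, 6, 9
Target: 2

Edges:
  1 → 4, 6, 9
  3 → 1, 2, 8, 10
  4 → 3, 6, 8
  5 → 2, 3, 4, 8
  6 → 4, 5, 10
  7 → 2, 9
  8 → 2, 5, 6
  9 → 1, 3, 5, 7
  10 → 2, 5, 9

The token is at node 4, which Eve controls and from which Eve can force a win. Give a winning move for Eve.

8

A0 = {2}
A1: add {7, 8, 10} — 7 (Eve) has 7→2; 8 (Eve) has 8→2; 10 (Eve) has 10→2.
A2: add {4} — 4 (Eve) has 4→8.
A3 = A2; e.g. 1 (Adam) can still go to 6. Fixed point.
From 4, successor 8 is in the attractor (rank 1); the other successors 3, 6 are not.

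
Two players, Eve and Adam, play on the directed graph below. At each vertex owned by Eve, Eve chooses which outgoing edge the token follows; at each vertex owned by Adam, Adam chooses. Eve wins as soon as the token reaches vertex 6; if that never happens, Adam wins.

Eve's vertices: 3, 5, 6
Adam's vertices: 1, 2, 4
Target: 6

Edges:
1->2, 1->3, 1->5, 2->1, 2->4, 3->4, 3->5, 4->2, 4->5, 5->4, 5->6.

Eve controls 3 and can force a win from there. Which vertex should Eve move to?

5

A0 = {6}
A1: add {5} — 5 (Eve) has 5→6.
A2: add {3} — 3 (Eve) has 3→5.
A3 = A2; e.g. 1 (Adam) can still go to 2. Fixed point.
From 3, successor 5 is in the attractor (rank 1); the other successor 4 is not.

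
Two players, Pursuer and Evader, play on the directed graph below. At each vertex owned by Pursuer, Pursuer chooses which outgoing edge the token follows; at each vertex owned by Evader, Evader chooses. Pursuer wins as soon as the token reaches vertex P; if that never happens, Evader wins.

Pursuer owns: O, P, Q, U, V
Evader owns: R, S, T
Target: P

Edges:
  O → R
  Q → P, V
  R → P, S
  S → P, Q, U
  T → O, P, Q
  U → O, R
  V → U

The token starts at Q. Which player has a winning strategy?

Pursuer

A0 = {P}
A1: add {Q} — Q (Pursuer) has Q→P.
A2 = A1; e.g. O (Pursuer) has no edge into A1. Fixed point.
Q ∈ A1, so Pursuer can force the target.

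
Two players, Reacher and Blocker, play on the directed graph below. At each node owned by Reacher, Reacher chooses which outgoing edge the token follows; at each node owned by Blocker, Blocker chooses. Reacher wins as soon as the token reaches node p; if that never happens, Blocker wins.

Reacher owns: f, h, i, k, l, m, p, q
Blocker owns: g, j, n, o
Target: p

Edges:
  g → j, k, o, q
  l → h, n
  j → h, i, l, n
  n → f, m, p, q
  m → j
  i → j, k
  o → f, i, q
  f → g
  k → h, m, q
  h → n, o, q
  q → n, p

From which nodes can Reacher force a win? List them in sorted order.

h, i, k, l, p, q

A0 = {p}
A1: add {q} — q (Reacher) has q→p.
A2: add {h, k} — h (Reacher) has h→q; k (Reacher) has k→q.
A3: add {i, l} — i (Reacher) has i→k; l (Reacher) has l→h.
A4 = A3; e.g. f (Reacher) has no edge into A3. Fixed point.
Reacher's winning region = {h, i, k, l, p, q}.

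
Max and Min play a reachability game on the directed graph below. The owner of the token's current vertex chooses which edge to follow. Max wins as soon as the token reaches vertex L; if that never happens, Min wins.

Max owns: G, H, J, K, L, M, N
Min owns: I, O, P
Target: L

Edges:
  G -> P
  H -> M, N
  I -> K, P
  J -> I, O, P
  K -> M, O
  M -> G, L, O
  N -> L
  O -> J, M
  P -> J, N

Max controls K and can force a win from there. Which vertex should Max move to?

M

A0 = {L}
A1: add {M, N} — M (Max) has M→L; N (Max) has N→L.
A2: add {H, K} — H (Max) has H→M; K (Max) has K→M.
A3 = A2; e.g. G (Max) has no edge into A2. Fixed point.
From K, successor M is in the attractor (rank 1); the other successor O is not.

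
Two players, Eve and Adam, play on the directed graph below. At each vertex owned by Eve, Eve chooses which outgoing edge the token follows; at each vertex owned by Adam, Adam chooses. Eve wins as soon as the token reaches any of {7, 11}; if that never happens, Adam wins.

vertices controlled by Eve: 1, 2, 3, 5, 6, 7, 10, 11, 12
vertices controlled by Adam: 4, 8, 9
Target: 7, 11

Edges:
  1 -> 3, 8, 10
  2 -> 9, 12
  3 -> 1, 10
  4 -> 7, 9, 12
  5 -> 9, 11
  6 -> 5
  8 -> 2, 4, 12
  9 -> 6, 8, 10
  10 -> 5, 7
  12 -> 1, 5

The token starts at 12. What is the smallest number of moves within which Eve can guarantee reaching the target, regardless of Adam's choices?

2

A0 = {7, 11}
A1: add {5, 10} — 5 (Eve) has 5→11; 10 (Eve) has 10→7.
A2: add {1, 3, 6, 12} — 1 (Eve) has 1→10; 3 (Eve) has 3→10; 6 (Eve) has 6→5; 12 (Eve) has 12→5.
12 enters the attractor at level 2, so Eve can force the target in 2 moves from there.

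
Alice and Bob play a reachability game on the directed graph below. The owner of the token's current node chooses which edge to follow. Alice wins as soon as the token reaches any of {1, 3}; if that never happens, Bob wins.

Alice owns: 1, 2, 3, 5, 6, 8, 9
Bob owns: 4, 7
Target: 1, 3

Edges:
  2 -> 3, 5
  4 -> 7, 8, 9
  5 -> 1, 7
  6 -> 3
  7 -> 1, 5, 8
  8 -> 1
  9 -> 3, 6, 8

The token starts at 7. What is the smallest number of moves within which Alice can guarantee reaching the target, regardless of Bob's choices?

2

A0 = {1, 3}
A1: add {2, 5, 6, 8, 9} — 2 (Alice) has 2→3; 5 (Alice) has 5→1; 6 (Alice) has 6→3; 8 (Alice) has 8→1; 9 (Alice) has 9→3.
A2: add {7} — 7 (Bob): all of {1, 5, 8} already in.
7 enters the attractor at level 2, so Alice can force the target in 2 moves from there.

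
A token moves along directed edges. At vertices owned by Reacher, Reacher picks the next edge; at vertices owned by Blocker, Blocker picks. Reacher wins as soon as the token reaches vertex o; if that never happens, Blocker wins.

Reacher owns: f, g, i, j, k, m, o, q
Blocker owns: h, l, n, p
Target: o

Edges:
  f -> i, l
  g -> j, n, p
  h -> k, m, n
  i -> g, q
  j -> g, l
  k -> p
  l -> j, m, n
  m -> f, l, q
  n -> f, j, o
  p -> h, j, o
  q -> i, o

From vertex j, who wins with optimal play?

A0 = {o}
A1: add {q} — q (Reacher) has q→o.
A2: add {i, m} — i (Reacher) has i→q; m (Reacher) has m→q.
A3: add {f} — f (Reacher) has f→i.
A4 = A3; e.g. g (Reacher) has no edge into A3. Fixed point.
j never enters the attractor, so Blocker can avoid the target forever.

Blocker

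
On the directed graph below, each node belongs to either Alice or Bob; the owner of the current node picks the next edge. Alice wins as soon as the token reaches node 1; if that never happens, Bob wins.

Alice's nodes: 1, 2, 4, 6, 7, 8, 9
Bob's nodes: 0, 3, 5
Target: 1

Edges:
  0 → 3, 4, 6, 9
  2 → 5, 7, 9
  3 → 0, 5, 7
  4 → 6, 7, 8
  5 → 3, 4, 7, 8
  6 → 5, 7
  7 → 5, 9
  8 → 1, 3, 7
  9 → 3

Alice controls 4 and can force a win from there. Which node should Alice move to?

8

A0 = {1}
A1: add {8} — 8 (Alice) has 8→1.
A2: add {4} — 4 (Alice) has 4→8.
A3 = A2; e.g. 0 (Bob) can still go to 3. Fixed point.
From 4, successor 8 is in the attractor (rank 1); the other successors 6, 7 are not.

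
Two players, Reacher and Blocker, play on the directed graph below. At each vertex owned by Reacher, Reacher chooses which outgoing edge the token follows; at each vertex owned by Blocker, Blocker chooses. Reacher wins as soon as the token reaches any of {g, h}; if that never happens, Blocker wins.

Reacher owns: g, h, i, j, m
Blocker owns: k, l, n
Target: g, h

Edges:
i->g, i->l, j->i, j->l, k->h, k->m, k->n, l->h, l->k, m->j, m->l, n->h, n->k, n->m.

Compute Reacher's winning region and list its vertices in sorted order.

A0 = {g, h}
A1: add {i} — i (Reacher) has i→g.
A2: add {j} — j (Reacher) has j→i.
A3: add {m} — m (Reacher) has m→j.
A4 = A3; e.g. k (Blocker) can still go to n. Fixed point.
Reacher's winning region = {g, h, i, j, m}.

g, h, i, j, m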